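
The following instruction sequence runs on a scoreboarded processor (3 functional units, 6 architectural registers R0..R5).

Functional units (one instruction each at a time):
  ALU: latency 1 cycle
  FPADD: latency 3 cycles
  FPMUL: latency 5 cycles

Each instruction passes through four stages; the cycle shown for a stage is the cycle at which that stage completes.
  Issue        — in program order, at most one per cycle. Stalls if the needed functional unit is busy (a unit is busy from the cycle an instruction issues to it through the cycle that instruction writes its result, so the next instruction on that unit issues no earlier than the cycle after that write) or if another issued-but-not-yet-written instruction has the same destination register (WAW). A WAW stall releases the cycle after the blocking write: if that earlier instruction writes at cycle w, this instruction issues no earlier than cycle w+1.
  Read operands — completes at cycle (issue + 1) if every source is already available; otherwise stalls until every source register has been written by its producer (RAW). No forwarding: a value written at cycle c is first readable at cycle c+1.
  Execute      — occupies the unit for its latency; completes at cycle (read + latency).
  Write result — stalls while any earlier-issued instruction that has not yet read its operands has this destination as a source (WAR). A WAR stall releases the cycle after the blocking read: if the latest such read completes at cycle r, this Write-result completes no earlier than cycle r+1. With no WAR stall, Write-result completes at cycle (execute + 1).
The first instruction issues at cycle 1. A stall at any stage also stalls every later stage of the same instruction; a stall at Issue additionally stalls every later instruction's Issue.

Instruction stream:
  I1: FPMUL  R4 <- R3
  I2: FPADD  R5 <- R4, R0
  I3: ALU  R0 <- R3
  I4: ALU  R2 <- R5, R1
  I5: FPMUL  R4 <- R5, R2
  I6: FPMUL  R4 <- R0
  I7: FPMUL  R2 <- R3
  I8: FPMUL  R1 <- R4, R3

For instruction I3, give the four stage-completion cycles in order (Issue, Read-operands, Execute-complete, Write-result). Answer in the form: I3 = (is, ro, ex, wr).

I3 = (3, 4, 5, 10)

[1] I1→FPMUL
[2] I1 RO; I2→FPADD
[3] I3→ALU
[4] I3 RO
[5] I3 EX
[7] I1 EX
[8] I1 WR R4
[9] I2 RO
[10] I3 WR R0
[11] I4→ALU
[12] I2 EX; I5→FPMUL
[13] I2 WR R5
[14] I4 RO
[15] I4 EX
[16] I4 WR R2
[17] I5 RO
[22] I5 EX
[23] I5 WR R4
[24] I6→FPMUL
[25] I6 RO
[30] I6 EX
[31] I6 WR R4
[32] I7→FPMUL
[33] I7 RO
[38] I7 EX
[39] I7 WR R2
[40] I8→FPMUL
[41] I8 RO
[46] I8 EX
[47] I8 WR R1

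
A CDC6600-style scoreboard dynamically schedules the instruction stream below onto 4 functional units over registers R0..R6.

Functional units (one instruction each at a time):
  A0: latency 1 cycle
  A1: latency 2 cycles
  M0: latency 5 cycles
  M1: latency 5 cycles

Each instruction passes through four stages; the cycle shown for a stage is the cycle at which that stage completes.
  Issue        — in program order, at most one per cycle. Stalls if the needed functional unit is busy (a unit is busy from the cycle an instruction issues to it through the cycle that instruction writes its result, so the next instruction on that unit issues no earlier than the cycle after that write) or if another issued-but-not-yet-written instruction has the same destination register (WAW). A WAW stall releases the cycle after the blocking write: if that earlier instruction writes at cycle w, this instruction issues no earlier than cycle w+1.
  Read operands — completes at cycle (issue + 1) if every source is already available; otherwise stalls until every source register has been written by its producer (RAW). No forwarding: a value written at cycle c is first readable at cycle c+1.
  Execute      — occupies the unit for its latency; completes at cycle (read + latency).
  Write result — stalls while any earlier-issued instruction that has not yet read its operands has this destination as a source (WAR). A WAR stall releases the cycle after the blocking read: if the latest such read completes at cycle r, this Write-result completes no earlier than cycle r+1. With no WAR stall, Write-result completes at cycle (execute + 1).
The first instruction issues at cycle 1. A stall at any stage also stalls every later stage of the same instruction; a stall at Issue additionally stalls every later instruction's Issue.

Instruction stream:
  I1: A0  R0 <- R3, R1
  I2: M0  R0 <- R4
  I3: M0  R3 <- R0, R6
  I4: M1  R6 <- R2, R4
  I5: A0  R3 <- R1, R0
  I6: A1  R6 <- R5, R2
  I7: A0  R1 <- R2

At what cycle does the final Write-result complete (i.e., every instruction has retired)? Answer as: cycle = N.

cycle = 28

cycle 1: I1 issues→A0
cycle 2: I1 reads
cycle 3: I1 exec-done
cycle 4: I1 writes R0
cycle 5: I2 issues→M0
cycle 6: I2 reads
cycle 11: I2 exec-done
cycle 12: I2 writes R0
cycle 13: I3 issues→M0
cycle 14: I3 reads | I4 issues→M1
cycle 15: I4 reads
cycle 19: I3 exec-done
cycle 20: I3 writes R3 | I4 exec-done
cycle 21: I4 writes R6 | I5 issues→A0
cycle 22: I5 reads | I6 issues→A1
cycle 23: I5 exec-done | I6 reads
cycle 24: I5 writes R3
cycle 25: I6 exec-done | I7 issues→A0
cycle 26: I6 writes R6 | I7 reads
cycle 27: I7 exec-done
cycle 28: I7 writes R1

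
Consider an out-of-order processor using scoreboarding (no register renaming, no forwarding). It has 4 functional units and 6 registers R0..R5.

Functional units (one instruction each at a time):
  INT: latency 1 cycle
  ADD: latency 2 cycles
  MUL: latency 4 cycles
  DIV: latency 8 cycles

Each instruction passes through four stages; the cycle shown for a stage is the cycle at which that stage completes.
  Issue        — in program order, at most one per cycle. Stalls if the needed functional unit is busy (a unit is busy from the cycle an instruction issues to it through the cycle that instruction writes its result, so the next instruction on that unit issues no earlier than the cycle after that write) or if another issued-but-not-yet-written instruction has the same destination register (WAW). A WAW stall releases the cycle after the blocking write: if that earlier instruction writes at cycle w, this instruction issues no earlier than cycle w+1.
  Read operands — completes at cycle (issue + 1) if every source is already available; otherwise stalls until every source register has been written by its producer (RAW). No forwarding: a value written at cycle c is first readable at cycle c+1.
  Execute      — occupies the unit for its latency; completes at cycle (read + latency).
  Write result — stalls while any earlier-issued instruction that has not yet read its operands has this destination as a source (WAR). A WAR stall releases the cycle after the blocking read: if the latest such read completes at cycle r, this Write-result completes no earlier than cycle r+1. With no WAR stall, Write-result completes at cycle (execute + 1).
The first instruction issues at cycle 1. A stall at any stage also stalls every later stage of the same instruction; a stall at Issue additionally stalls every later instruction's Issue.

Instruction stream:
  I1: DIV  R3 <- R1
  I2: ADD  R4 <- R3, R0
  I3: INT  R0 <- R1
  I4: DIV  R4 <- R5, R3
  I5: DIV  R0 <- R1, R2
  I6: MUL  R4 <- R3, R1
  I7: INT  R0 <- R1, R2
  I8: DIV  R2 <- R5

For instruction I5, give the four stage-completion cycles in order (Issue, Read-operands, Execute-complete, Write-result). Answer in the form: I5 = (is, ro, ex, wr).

I1  is:1  ro:2  ex:10  wr:11
I2  is:2  ro:12  ex:14  wr:15  — RAW R3: wait I1 write@11
I3  is:3  ro:4  ex:5  wr:13  — WAR R0: wait I2 read@12
I4  is:16  ro:17  ex:25  wr:26  — WAW R4: wait I2 write@15
I5  is:27  ro:28  ex:36  wr:37  — struct: DIV busy until I4 writes@26
I6  is:28  ro:29  ex:33  wr:34
I7  is:38  ro:39  ex:40  wr:41  — WAW R0: wait I5 write@37
I8  is:39  ro:40  ex:48  wr:49

I5 = (27, 28, 36, 37)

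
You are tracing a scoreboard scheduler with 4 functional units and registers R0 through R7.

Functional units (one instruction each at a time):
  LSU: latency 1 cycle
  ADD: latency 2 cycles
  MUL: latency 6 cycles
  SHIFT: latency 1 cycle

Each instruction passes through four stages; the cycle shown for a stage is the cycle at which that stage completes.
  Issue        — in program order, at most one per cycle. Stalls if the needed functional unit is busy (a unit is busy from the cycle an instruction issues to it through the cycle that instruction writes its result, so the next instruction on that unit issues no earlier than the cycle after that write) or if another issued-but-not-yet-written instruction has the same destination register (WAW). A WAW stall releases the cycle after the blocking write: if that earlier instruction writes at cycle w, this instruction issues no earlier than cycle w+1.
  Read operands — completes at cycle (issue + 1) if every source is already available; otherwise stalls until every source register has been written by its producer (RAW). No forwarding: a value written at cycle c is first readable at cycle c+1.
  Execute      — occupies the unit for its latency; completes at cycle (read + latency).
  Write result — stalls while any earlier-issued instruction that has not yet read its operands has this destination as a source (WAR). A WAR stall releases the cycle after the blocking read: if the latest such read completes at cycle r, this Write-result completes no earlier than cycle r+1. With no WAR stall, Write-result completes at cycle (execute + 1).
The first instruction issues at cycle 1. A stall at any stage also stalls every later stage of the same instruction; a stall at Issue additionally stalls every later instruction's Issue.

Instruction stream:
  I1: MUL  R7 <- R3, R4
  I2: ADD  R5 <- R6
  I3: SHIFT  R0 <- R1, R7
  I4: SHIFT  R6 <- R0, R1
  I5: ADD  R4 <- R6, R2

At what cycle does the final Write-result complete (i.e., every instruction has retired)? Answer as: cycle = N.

c1: I1 issues→MUL
c2: I1 reads; I2 issues→ADD
c3: I2 reads; I3 issues→SHIFT
c5: I2 exec-done
c6: I2 writes R5
c8: I1 exec-done
c9: I1 writes R7
c10: I3 reads
c11: I3 exec-done
c12: I3 writes R0
c13: I4 issues→SHIFT
c14: I4 reads; I5 issues→ADD
c15: I4 exec-done
c16: I4 writes R6
c17: I5 reads
c19: I5 exec-done
c20: I5 writes R4

cycle = 20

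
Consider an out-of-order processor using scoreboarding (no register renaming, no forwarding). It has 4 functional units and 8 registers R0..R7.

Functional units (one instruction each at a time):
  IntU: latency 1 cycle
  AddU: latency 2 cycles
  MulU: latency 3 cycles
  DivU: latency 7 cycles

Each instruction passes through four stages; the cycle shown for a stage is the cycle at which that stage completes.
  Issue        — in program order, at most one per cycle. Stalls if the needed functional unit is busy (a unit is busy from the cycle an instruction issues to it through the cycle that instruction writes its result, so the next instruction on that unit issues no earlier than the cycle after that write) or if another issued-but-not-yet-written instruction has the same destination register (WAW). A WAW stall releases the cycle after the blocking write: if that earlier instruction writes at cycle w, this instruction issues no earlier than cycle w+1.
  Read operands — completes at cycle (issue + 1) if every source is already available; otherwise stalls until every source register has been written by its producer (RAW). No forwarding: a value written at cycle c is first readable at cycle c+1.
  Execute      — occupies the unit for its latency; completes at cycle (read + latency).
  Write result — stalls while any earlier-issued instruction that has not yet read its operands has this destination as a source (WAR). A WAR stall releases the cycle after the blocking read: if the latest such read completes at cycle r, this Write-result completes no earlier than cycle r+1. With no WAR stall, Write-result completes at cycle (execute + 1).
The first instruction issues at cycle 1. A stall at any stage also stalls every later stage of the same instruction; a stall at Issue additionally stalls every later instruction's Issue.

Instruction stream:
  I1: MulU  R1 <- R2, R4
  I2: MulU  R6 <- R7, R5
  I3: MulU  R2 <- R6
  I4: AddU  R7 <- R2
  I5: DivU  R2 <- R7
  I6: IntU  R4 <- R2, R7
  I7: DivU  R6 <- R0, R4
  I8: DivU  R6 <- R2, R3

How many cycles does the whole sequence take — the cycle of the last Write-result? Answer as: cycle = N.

[I1] 1/2/5/6
[I2] 7/8/11/12  (struct: MulU busy until I1 writes@6)
[I3] 13/14/17/18  (struct: MulU busy until I2 writes@12)
[I4] 14/19/21/22  (RAW R2: wait I3 write@18)
[I5] 19/23/30/31  (WAW R2: wait I3 write@18; RAW R7: wait I4 write@22)
[I6] 20/32/33/34  (RAW R2: wait I5 write@31)
[I7] 32/35/42/43  (struct: DivU busy until I5 writes@31; RAW R4: wait I6 write@34)
[I8] 44/45/52/53  (struct: DivU busy until I7 writes@43)

cycle = 53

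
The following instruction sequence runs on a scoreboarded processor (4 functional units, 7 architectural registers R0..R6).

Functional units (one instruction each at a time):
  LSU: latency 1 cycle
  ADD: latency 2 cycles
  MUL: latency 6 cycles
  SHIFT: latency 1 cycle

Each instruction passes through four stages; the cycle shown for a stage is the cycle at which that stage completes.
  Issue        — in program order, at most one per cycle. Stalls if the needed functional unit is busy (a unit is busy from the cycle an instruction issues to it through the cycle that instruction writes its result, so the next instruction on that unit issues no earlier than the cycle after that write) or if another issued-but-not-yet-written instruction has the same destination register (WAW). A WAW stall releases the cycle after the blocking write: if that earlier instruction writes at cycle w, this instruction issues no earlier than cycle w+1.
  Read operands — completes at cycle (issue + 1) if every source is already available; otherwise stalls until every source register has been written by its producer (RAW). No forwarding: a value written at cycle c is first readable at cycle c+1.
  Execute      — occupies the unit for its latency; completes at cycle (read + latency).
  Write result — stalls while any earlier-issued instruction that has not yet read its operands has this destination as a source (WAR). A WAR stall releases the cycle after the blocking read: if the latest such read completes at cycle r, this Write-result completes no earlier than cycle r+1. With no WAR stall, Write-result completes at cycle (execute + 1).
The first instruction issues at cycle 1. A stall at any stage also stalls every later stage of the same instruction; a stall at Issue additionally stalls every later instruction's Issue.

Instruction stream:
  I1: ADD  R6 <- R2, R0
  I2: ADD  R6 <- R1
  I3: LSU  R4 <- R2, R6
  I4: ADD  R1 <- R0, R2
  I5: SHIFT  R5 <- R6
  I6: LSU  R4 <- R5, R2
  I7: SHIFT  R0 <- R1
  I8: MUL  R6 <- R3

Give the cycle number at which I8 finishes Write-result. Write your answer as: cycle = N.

  I1 | 1 | 2 | 4 | 5
  I2 | 6 | 7 | 9 | 10   struct: ADD busy until I1 writes@5
  I3 | 7 | 11 | 12 | 13   RAW R6: wait I2 write@10
  I4 | 11 | 12 | 14 | 15   struct: ADD busy until I2 writes@10
  I5 | 12 | 13 | 14 | 15
  I6 | 14 | 16 | 17 | 18   struct: LSU busy until I3 writes@13 · RAW R5: wait I5 write@15
  I7 | 16 | 17 | 18 | 19   struct: SHIFT busy until I5 writes@15
  I8 | 17 | 18 | 24 | 25

cycle = 25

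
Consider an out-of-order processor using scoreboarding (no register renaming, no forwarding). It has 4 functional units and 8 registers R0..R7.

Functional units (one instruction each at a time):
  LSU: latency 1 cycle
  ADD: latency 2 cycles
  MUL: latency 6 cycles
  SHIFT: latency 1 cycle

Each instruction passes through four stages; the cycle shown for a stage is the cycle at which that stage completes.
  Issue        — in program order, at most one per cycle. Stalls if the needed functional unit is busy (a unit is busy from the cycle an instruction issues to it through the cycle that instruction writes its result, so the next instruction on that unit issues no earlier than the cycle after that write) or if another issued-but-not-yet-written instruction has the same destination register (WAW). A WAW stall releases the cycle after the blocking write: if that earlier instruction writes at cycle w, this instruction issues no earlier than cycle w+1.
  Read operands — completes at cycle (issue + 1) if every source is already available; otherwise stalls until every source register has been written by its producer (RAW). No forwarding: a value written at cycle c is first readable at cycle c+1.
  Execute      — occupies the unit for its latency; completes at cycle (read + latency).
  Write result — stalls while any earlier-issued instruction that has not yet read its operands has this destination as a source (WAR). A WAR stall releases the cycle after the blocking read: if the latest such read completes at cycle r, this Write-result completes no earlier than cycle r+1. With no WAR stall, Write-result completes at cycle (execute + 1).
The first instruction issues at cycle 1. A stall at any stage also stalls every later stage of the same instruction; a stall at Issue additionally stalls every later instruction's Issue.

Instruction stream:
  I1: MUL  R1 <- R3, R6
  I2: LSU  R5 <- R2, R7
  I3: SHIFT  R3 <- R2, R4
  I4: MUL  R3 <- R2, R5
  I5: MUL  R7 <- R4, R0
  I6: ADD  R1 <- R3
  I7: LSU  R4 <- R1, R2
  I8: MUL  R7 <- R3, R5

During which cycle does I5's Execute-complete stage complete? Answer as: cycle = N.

cycle 1: I1 dispatched to MUL
cycle 2: I1 operands ready | I2 dispatched to LSU
cycle 3: I2 operands ready | I3 dispatched to SHIFT
cycle 4: I2 complete | I3 operands ready
cycle 5: R5←I2 | I3 complete
cycle 6: R3←I3
cycle 8: I1 complete
cycle 9: R1←I1
cycle 10: I4 dispatched to MUL
cycle 11: I4 operands ready
cycle 17: I4 complete
cycle 18: R3←I4
cycle 19: I5 dispatched to MUL
cycle 20: I5 operands ready | I6 dispatched to ADD
cycle 21: I6 operands ready | I7 dispatched to LSU
cycle 23: I6 complete
cycle 24: R1←I6
cycle 25: I7 operands ready
cycle 26: I5 complete | I7 complete
cycle 27: R7←I5 | R4←I7
cycle 28: I8 dispatched to MUL
cycle 29: I8 operands ready
cycle 35: I8 complete
cycle 36: R7←I8

cycle = 26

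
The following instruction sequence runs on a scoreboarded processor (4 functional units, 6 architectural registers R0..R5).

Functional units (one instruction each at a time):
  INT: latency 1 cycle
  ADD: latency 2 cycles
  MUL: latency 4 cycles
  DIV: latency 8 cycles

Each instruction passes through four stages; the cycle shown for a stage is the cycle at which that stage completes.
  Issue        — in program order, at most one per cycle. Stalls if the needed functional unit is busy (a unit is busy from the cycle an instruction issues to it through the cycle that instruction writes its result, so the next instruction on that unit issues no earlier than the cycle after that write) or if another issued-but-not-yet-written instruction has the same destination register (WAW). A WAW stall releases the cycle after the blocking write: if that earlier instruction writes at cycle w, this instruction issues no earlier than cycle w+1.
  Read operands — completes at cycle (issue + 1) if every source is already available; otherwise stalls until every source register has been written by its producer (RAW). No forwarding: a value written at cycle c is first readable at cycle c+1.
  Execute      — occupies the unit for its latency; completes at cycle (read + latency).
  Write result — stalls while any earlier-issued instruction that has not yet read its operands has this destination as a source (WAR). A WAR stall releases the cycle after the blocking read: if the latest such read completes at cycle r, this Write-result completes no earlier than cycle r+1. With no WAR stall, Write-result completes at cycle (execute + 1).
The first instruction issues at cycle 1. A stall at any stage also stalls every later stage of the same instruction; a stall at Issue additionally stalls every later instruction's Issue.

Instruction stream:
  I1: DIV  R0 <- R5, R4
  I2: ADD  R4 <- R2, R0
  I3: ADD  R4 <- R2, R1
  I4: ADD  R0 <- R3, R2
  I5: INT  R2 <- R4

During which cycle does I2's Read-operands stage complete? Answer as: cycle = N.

t=1  I1 dispatched to DIV
t=2  I1 operands ready; I2 dispatched to ADD
t=10  I1 complete
t=11  R0←I1
t=12  I2 operands ready
t=14  I2 complete
t=15  R4←I2
t=16  I3 dispatched to ADD
t=17  I3 operands ready
t=19  I3 complete
t=20  R4←I3
t=21  I4 dispatched to ADD
t=22  I4 operands ready; I5 dispatched to INT
t=23  I5 operands ready
t=24  I4 complete; I5 complete
t=25  R0←I4; R2←I5

cycle = 12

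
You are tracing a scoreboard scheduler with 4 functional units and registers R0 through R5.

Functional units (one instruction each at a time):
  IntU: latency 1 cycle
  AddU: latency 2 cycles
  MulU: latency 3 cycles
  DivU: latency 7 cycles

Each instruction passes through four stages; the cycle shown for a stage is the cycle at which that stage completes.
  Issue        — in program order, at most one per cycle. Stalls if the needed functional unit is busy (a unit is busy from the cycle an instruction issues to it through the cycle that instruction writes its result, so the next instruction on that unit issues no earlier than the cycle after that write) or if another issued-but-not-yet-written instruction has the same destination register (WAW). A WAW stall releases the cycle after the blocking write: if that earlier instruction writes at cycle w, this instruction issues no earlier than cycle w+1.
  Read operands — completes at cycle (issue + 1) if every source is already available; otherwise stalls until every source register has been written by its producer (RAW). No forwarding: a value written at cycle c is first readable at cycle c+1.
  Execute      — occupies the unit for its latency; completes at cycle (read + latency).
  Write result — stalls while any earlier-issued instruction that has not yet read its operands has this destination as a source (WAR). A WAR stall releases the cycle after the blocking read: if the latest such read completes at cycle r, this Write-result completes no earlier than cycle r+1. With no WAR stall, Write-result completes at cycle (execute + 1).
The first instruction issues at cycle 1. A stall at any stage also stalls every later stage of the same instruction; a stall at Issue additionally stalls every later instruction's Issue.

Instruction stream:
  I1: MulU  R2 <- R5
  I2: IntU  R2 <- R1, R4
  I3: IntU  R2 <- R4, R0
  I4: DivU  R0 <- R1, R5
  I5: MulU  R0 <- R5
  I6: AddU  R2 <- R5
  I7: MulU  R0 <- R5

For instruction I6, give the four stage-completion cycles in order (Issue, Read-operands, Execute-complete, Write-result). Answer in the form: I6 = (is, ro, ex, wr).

I6 = (23, 24, 26, 27)

  I1 | 1 | 2 | 5 | 6
  I2 | 7 | 8 | 9 | 10   WAW R2: wait I1 write@6
  I3 | 11 | 12 | 13 | 14   struct: IntU busy until I2 writes@10
  I4 | 12 | 13 | 20 | 21
  I5 | 22 | 23 | 26 | 27   WAW R0: wait I4 write@21
  I6 | 23 | 24 | 26 | 27
  I7 | 28 | 29 | 32 | 33   struct: MulU busy until I5 writes@27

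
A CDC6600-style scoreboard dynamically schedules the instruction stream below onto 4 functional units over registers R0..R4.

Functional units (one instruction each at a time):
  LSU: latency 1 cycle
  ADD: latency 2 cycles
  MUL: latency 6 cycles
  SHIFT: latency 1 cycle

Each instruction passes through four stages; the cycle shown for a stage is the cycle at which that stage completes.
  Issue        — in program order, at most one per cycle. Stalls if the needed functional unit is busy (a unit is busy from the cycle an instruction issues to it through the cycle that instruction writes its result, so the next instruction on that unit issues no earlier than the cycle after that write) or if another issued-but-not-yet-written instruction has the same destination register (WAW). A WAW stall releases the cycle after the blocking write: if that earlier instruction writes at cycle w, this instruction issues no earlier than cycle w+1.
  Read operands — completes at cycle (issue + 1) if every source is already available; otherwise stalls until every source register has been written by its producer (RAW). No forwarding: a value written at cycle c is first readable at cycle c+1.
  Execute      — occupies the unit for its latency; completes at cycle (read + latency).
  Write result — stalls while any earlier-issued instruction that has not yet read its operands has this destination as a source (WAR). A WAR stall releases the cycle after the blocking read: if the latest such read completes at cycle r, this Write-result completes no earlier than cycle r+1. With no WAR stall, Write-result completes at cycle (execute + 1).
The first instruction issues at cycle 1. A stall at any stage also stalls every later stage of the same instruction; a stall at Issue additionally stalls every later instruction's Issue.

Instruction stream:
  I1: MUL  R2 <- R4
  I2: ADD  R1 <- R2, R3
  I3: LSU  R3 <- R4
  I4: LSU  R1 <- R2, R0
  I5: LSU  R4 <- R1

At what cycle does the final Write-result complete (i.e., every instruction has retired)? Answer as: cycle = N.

[I1] 1/2/8/9
[I2] 2/10/12/13  (RAW R2: wait I1 write@9)
[I3] 3/4/5/11  (WAR R3: wait I2 read@10)
[I4] 14/15/16/17  (WAW R1: wait I2 write@13)
[I5] 18/19/20/21  (struct: LSU busy until I4 writes@17)

cycle = 21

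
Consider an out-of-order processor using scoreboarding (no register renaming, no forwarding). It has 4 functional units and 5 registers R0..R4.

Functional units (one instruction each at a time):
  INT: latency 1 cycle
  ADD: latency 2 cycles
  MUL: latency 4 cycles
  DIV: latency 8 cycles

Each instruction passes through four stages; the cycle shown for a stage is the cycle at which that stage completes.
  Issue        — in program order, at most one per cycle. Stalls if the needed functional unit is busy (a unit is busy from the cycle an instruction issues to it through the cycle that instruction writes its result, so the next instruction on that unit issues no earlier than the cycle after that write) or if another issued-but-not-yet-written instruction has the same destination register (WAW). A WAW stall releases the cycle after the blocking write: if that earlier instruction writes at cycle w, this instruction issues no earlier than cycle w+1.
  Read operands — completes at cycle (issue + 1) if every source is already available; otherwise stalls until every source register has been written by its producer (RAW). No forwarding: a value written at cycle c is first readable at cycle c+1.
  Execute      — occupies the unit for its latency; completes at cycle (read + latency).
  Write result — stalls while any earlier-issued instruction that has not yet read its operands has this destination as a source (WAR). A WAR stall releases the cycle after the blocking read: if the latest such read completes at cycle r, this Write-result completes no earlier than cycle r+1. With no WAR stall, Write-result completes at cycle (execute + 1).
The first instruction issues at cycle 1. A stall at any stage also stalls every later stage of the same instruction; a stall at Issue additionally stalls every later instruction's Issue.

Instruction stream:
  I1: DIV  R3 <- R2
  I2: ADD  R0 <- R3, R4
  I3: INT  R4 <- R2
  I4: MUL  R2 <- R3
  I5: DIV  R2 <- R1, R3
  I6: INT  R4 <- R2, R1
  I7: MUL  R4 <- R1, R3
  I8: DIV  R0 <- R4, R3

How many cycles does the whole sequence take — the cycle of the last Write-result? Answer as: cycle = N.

[I1] 1/2/10/11
[I2] 2/12/14/15  (RAW R3: wait I1 write@11)
[I3] 3/4/5/13  (WAR R4: wait I2 read@12)
[I4] 4/12/16/17  (RAW R3: wait I1 write@11)
[I5] 18/19/27/28  (WAW R2: wait I4 write@17)
[I6] 19/29/30/31  (RAW R2: wait I5 write@28)
[I7] 32/33/37/38  (WAW R4: wait I6 write@31)
[I8] 33/39/47/48  (RAW R4: wait I7 write@38)

cycle = 48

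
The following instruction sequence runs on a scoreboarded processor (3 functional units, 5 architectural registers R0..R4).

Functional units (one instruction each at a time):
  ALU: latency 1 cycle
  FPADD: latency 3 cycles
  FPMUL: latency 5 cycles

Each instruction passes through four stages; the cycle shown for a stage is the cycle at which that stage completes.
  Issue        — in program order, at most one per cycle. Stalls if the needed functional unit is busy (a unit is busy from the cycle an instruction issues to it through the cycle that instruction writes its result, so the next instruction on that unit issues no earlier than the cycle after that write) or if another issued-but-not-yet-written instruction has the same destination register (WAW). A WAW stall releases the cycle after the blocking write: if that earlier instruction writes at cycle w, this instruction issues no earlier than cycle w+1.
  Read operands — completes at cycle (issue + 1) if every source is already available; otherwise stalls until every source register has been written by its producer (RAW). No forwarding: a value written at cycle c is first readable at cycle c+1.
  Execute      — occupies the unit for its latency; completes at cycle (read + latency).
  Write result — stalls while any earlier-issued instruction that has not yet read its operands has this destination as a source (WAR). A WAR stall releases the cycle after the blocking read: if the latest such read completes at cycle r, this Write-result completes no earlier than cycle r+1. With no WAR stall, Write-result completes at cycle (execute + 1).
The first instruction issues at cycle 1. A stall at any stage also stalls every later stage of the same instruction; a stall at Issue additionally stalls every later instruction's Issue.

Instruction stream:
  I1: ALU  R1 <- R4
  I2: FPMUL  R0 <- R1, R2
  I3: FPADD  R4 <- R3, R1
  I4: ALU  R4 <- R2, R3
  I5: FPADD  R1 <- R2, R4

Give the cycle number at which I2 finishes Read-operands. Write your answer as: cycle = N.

I1 -> (1, 2, 3, 4)
I2 -> (2, 5, 10, 11)  // RAW R1: wait I1 write@4
I3 -> (3, 5, 8, 9)  // RAW R1: wait I1 write@4
I4 -> (10, 11, 12, 13)  // WAW R4: wait I3 write@9
I5 -> (11, 14, 17, 18)  // RAW R4: wait I4 write@13

cycle = 5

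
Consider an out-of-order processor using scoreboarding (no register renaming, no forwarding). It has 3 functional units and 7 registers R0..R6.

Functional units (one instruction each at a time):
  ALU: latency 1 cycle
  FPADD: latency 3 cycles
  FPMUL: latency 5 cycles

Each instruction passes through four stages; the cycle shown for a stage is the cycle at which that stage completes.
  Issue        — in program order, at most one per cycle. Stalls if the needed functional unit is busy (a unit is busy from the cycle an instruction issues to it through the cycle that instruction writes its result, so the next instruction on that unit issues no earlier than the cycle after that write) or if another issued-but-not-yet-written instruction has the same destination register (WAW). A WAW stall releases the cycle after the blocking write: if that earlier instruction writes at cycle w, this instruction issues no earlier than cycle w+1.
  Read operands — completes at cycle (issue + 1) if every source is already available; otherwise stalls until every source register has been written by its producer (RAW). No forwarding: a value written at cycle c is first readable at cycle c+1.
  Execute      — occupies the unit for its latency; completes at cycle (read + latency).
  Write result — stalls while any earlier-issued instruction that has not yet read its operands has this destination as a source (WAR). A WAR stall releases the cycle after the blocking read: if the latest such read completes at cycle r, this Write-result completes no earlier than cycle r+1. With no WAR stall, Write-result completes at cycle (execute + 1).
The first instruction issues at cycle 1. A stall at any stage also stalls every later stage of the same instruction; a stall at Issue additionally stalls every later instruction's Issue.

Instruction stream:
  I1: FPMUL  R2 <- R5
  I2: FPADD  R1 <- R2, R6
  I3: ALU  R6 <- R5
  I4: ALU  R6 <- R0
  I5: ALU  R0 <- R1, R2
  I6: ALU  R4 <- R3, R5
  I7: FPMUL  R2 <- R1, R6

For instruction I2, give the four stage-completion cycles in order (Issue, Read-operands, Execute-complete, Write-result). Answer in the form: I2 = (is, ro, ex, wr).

[1] I1→FPMUL
[2] I1 RO; I2→FPADD
[3] I3→ALU
[4] I3 RO
[5] I3 EX
[7] I1 EX
[8] I1 WR R2
[9] I2 RO
[10] I3 WR R6
[11] I4→ALU
[12] I2 EX; I4 RO
[13] I2 WR R1; I4 EX
[14] I4 WR R6
[15] I5→ALU
[16] I5 RO
[17] I5 EX
[18] I5 WR R0
[19] I6→ALU
[20] I6 RO; I7→FPMUL
[21] I6 EX; I7 RO
[22] I6 WR R4
[26] I7 EX
[27] I7 WR R2

I2 = (2, 9, 12, 13)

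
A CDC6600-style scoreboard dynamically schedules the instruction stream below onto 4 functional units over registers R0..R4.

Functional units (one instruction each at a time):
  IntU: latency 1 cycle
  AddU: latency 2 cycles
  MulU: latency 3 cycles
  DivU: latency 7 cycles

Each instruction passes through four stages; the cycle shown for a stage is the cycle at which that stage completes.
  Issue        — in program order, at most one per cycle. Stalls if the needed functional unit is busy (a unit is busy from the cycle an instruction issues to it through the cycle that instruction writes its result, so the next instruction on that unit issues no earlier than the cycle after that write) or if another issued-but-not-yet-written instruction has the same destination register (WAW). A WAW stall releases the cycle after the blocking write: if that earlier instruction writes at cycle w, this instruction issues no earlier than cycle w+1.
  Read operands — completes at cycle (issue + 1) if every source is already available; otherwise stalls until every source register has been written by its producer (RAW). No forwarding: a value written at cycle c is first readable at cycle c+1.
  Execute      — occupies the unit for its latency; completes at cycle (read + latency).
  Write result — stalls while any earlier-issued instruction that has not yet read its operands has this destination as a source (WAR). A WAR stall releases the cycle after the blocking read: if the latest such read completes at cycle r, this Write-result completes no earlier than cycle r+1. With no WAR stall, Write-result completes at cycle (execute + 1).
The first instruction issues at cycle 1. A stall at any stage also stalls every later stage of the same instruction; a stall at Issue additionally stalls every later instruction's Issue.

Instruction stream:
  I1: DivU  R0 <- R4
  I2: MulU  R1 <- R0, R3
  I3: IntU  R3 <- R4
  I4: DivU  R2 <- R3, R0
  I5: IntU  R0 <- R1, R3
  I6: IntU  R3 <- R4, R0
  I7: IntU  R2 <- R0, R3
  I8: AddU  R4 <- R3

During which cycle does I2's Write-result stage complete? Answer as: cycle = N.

cycle = 15

[1] I1 dispatched to DivU
[2] I1 operands ready; I2 dispatched to MulU
[3] I3 dispatched to IntU
[4] I3 operands ready
[5] I3 complete
[9] I1 complete
[10] R0←I1
[11] I2 operands ready; I4 dispatched to DivU
[12] R3←I3
[13] I4 operands ready; I5 dispatched to IntU
[14] I2 complete
[15] R1←I2
[16] I5 operands ready
[17] I5 complete
[18] R0←I5
[19] I6 dispatched to IntU
[20] I4 complete; I6 operands ready
[21] R2←I4; I6 complete
[22] R3←I6
[23] I7 dispatched to IntU
[24] I7 operands ready; I8 dispatched to AddU
[25] I7 complete; I8 operands ready
[26] R2←I7
[27] I8 complete
[28] R4←I8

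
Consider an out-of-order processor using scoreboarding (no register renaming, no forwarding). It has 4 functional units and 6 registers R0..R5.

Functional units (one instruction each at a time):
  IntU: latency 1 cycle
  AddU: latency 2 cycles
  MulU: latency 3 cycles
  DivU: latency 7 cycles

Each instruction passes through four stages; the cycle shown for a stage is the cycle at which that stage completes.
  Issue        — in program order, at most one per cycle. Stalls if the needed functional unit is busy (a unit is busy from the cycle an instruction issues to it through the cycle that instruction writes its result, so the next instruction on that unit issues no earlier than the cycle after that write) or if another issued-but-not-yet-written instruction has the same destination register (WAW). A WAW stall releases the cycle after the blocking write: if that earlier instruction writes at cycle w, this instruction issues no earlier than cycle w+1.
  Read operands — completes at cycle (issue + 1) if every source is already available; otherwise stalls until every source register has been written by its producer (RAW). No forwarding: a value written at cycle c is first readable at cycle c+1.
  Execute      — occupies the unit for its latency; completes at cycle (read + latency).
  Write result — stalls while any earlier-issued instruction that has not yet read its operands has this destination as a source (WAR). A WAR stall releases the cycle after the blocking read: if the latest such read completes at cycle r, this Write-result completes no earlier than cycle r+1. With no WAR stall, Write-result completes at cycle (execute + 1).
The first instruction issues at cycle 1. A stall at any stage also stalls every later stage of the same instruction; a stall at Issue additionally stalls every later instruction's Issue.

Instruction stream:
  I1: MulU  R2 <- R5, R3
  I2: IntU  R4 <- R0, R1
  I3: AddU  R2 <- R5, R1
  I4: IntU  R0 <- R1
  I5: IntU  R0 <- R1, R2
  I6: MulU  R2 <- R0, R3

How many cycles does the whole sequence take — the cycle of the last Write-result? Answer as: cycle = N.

cycle = 20

  I1 | 1 | 2 | 5 | 6
  I2 | 2 | 3 | 4 | 5
  I3 | 7 | 8 | 10 | 11   WAW R2: wait I1 write@6
  I4 | 8 | 9 | 10 | 11
  I5 | 12 | 13 | 14 | 15   struct: IntU busy until I4 writes@11
  I6 | 13 | 16 | 19 | 20   RAW R0: wait I5 write@15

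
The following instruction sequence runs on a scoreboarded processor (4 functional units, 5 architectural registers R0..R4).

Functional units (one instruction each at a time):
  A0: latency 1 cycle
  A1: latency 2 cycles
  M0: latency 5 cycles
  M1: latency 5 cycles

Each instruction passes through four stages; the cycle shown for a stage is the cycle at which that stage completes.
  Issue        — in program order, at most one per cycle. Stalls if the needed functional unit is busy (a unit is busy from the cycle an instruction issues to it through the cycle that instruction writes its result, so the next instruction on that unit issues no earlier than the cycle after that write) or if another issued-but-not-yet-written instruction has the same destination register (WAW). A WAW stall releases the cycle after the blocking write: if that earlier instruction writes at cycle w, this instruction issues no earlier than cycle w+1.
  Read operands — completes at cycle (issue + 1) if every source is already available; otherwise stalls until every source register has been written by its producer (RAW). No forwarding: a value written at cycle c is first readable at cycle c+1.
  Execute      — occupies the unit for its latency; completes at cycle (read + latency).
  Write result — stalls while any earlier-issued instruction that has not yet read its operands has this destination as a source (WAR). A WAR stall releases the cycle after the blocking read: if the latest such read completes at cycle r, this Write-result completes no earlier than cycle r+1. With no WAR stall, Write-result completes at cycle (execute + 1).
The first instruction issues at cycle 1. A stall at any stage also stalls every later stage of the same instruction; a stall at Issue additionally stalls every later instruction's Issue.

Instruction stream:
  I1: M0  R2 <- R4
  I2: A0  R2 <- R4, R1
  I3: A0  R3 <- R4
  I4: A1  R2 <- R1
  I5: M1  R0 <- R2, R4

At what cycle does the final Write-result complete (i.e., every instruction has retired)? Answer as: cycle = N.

cycle = 25

[I1] 1/2/7/8
[I2] 9/10/11/12  (WAW R2: wait I1 write@8)
[I3] 13/14/15/16  (struct: A0 busy until I2 writes@12)
[I4] 14/15/17/18
[I5] 15/19/24/25  (RAW R2: wait I4 write@18)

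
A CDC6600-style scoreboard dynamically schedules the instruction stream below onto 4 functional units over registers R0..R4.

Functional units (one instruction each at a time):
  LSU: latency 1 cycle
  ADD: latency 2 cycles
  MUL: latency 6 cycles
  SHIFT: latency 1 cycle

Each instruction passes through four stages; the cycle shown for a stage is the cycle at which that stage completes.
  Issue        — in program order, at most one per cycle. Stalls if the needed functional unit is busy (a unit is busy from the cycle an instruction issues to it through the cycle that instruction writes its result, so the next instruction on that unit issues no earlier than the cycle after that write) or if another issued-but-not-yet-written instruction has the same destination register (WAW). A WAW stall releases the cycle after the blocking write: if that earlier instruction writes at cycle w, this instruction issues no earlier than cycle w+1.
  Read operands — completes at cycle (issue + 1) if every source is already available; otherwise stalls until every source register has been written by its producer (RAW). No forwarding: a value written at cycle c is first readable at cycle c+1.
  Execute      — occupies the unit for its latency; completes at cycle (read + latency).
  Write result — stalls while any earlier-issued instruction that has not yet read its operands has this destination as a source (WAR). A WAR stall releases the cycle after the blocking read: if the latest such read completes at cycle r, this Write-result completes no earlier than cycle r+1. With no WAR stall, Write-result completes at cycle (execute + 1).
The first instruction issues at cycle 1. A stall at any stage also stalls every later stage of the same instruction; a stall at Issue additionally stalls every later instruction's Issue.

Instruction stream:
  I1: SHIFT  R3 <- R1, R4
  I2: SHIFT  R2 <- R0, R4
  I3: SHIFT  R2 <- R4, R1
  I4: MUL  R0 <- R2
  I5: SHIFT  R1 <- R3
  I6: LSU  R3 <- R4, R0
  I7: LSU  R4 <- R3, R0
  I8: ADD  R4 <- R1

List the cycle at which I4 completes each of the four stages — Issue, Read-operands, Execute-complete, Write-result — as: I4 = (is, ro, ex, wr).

  I1 | 1 | 2 | 3 | 4
  I2 | 5 | 6 | 7 | 8   struct: SHIFT busy until I1 writes@4
  I3 | 9 | 10 | 11 | 12   struct: SHIFT busy until I2 writes@8
  I4 | 10 | 13 | 19 | 20   RAW R2: wait I3 write@12
  I5 | 13 | 14 | 15 | 16   struct: SHIFT busy until I3 writes@12
  I6 | 14 | 21 | 22 | 23   RAW R0: wait I4 write@20
  I7 | 24 | 25 | 26 | 27   struct: LSU busy until I6 writes@23
  I8 | 28 | 29 | 31 | 32   WAW R4: wait I7 write@27

I4 = (10, 13, 19, 20)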